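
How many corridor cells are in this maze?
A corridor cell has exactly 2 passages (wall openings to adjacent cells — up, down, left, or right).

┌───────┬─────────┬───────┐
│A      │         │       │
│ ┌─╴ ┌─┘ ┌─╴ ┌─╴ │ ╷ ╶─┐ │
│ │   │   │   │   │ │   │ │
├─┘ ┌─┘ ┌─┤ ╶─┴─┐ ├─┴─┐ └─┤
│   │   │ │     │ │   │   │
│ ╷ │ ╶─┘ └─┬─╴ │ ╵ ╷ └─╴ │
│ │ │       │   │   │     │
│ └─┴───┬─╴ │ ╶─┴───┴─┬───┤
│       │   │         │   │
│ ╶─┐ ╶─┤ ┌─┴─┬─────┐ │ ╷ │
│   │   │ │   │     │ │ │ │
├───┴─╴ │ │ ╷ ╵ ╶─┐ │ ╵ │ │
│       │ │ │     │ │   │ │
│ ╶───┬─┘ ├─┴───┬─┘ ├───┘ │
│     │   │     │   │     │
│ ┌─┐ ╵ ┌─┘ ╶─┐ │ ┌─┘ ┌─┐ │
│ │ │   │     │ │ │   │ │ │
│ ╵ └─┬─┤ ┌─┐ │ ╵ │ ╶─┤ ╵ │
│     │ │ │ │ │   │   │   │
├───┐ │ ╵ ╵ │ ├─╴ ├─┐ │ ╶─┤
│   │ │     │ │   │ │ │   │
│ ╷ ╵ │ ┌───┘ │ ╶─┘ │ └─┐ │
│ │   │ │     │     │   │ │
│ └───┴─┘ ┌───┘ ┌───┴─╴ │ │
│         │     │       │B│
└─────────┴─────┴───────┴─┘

Counting cells with exactly 2 passages:
Total corridor cells: 131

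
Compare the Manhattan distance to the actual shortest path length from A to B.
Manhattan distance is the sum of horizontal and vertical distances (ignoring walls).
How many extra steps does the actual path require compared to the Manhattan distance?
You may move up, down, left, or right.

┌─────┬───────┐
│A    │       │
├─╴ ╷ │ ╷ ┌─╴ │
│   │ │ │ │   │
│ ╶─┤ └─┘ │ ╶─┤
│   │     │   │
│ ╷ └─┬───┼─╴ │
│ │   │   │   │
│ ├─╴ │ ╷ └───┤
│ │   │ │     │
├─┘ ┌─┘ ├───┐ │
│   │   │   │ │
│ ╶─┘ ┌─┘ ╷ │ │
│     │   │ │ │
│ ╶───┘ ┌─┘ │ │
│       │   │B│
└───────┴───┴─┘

Manhattan distance: |7 - 0| + |6 - 0| = 13
Actual path length: 25
Extra steps: 25 - 13 = 12

Solution:

┌─────┬───────┐
│A ↓  │       │
├─╴ ╷ │ ╷ ┌─╴ │
│↓ ↲│ │ │ │   │
│ ╶─┤ └─┘ │ ╶─┤
│↳ ↓│     │   │
│ ╷ └─┬───┼─╴ │
│ │↳ ↓│↱ ↓│   │
│ ├─╴ │ ╷ └───┤
│ │↓ ↲│↑│↳ → ↓│
├─┘ ┌─┘ ├───┐ │
│↓ ↲│↱ ↑│   │↓│
│ ╶─┘ ┌─┘ ╷ │ │
│↳ → ↑│   │ │↓│
│ ╶───┘ ┌─┘ │ │
│       │   │B│
└───────┴───┴─┘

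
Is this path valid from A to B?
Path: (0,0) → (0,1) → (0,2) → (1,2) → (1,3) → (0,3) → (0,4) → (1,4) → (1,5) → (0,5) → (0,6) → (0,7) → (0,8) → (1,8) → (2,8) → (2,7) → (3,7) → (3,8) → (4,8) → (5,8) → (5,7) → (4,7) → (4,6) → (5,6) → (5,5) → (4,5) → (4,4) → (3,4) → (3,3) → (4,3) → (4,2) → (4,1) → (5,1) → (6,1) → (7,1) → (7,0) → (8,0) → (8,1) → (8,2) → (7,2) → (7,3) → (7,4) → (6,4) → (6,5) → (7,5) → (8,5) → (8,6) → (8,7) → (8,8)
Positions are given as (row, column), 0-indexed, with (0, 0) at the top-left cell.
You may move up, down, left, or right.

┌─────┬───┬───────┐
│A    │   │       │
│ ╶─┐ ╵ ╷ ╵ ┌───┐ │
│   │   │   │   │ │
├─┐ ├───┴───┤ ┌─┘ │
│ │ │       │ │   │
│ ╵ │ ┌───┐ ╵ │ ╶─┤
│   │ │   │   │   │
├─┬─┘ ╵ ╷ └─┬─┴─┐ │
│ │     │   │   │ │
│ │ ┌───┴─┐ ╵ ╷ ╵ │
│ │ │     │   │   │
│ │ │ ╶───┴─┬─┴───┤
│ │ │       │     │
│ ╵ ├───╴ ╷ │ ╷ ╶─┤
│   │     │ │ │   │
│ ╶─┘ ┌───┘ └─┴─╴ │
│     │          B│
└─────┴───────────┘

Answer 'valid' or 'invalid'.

Checking path validity:
Result: All consecutive moves are passable.

valid

Correct solution:

┌─────┬───┬───────┐
│A → ↓│↱ ↓│↱ → → ↓│
│ ╶─┐ ╵ ╷ ╵ ┌───┐ │
│   │↳ ↑│↳ ↑│   │↓│
├─┐ ├───┴───┤ ┌─┘ │
│ │ │       │ │↓ ↲│
│ ╵ │ ┌───┐ ╵ │ ╶─┤
│   │ │↓ ↰│   │↳ ↓│
├─┬─┘ ╵ ╷ └─┬─┴─┐ │
│ │↓ ← ↲│↑ ↰│↓ ↰│↓│
│ │ ┌───┴─┐ ╵ ╷ ╵ │
│ │↓│     │↑ ↲│↑ ↲│
│ │ │ ╶───┴─┬─┴───┤
│ │↓│    ↱ ↓│     │
│ ╵ ├───╴ ╷ │ ╷ ╶─┤
│↓ ↲│↱ → ↑│↓│ │   │
│ ╶─┘ ┌───┘ └─┴─╴ │
│↳ → ↑│    ↳ → → B│
└─────┴───────────┘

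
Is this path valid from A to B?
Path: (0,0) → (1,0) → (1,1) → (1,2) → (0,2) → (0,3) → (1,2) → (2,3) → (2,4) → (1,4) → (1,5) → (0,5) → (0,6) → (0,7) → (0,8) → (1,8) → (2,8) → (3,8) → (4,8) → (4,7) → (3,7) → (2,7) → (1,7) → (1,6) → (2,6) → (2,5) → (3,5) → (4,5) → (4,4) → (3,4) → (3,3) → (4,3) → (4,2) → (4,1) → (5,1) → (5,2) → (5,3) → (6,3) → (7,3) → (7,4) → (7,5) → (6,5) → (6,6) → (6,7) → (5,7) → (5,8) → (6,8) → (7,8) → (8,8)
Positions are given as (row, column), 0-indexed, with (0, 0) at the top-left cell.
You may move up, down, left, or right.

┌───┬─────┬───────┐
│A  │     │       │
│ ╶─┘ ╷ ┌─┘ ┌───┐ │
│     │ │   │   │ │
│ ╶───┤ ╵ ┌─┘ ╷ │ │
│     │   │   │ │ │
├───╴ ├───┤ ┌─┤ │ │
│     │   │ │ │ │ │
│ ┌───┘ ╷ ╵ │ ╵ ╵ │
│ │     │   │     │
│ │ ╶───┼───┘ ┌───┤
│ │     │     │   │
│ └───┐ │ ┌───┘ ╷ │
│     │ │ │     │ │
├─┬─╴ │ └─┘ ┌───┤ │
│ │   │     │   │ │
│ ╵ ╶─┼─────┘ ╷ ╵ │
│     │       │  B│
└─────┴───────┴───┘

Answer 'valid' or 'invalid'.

Checking path validity:
Result: Invalid move at step 6: cannot move from (0, 3) to (1, 2).

invalid

Correct solution:

┌───┬─────┬───────┐
│A  │↱ ↓  │↱ → → ↓│
│ ╶─┘ ╷ ┌─┘ ┌───┐ │
│↳ → ↑│↓│↱ ↑│↓ ↰│↓│
│ ╶───┤ ╵ ┌─┘ ╷ │ │
│     │↳ ↑│↓ ↲│↑│↓│
├───╴ ├───┤ ┌─┤ │ │
│     │↓ ↰│↓│ │↑│↓│
│ ┌───┘ ╷ ╵ │ ╵ ╵ │
│ │↓ ← ↲│↑ ↲│  ↑ ↲│
│ │ ╶───┼───┘ ┌───┤
│ │↳ → ↓│     │↱ ↓│
│ └───┐ │ ┌───┘ ╷ │
│     │↓│ │↱ → ↑│↓│
├─┬─╴ │ └─┘ ┌───┤ │
│ │   │↳ → ↑│   │↓│
│ ╵ ╶─┼─────┘ ╷ ╵ │
│     │       │  B│
└─────┴───────┴───┘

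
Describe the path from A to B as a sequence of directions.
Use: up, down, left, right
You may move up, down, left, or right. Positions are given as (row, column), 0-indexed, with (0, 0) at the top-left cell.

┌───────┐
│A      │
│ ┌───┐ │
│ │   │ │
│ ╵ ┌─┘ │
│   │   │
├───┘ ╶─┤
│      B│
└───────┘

Finding the path and converting it to directions:
Path through cells: (0,0) → (0,1) → (0,2) → (0,3) → (1,3) → (2,3) → (2,2) → (3,2) → (3,3)
Directions: right, right, right, down, down, left, down, right

Solution:

┌───────┐
│A → → ↓│
│ ┌───┐ │
│ │   │↓│
│ ╵ ┌─┘ │
│   │↓ ↲│
├───┘ ╶─┤
│    ↳ B│
└───────┘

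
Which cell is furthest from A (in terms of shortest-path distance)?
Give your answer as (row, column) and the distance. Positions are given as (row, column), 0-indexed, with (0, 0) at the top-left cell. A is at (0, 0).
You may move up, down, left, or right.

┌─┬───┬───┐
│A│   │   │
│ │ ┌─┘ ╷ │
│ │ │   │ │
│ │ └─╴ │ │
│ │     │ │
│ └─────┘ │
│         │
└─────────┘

Computing BFS distances from A to all cells:
Furthest cell: (0, 2)
Distance: 18 steps

Path from A to the furthest cell:

┌─┬───┬───┐
│A│↱ B│↓ ↰│
│ │ ┌─┘ ╷ │
│↓│↑│  ↓│↑│
│ │ └─╴ │ │
│↓│↑ ← ↲│↑│
│ └─────┘ │
│↳ → → → ↑│
└─────────┘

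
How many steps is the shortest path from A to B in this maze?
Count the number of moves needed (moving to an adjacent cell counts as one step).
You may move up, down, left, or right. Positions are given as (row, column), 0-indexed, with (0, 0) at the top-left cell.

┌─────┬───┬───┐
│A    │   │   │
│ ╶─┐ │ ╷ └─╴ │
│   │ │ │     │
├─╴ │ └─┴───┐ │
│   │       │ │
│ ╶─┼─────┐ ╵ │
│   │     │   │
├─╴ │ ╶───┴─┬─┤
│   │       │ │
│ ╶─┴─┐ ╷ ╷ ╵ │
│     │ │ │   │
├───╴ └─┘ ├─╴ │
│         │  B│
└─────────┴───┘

Using BFS to find shortest path:
Start: (0, 0), End: (6, 6)
Path found:
(0,0) → (1,0) → (1,1) → (2,1) → (2,0) → (3,0) → (3,1) → (4,1) → (4,0) → (5,0) → (5,1) → (5,2) → (6,2) → (6,3) → (6,4) → (5,4) → (4,4) → (4,5) → (5,5) → (5,6) → (6,6)
Number of steps: 20

Solution:

┌─────┬───┬───┐
│A    │   │   │
│ ╶─┐ │ ╷ └─╴ │
│↳ ↓│ │ │     │
├─╴ │ └─┴───┐ │
│↓ ↲│       │ │
│ ╶─┼─────┐ ╵ │
│↳ ↓│     │   │
├─╴ │ ╶───┴─┬─┤
│↓ ↲│    ↱ ↓│ │
│ ╶─┴─┐ ╷ ╷ ╵ │
│↳ → ↓│ │↑│↳ ↓│
├───╴ └─┘ ├─╴ │
│    ↳ → ↑│  B│
└─────────┴───┘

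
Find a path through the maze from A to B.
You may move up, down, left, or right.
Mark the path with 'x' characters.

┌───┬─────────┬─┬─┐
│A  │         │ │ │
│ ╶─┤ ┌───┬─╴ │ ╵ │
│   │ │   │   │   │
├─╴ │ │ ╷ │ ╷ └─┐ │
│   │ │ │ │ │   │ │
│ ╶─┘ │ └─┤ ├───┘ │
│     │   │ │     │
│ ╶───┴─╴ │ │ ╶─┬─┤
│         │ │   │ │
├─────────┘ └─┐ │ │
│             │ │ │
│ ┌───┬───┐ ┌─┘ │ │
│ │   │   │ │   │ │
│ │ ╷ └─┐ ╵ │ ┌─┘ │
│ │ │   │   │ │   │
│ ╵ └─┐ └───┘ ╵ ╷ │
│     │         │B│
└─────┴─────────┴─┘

Finding the shortest path through the maze:
Path length: 42 steps
Directions: down → right → down → left → down → right → right → up → up → up → right → right → right → right → down → left → down → down → down → down → left → left → left → left → left → down → down → down → right → up → up → right → down → right → down → right → right → right → right → up → right → down

Solution:

┌───┬─────────┬─┬─┐
│A  │x x x x x│ │ │
│ ╶─┤ ┌───┬─╴ │ ╵ │
│x x│x│   │x x│   │
├─╴ │ │ ╷ │ ╷ └─┐ │
│x x│x│ │ │x│   │ │
│ ╶─┘ │ └─┤ ├───┘ │
│x x x│   │x│     │
│ ╶───┴─╴ │ │ ╶─┬─┤
│         │x│   │ │
├─────────┘ └─┐ │ │
│x x x x x x  │ │ │
│ ┌───┬───┐ ┌─┘ │ │
│x│x x│   │ │   │ │
│ │ ╷ └─┐ ╵ │ ┌─┘ │
│x│x│x x│   │ │x x│
│ ╵ └─┐ └───┘ ╵ ╷ │
│x x  │x x x x x│B│
└─────┴─────────┴─┘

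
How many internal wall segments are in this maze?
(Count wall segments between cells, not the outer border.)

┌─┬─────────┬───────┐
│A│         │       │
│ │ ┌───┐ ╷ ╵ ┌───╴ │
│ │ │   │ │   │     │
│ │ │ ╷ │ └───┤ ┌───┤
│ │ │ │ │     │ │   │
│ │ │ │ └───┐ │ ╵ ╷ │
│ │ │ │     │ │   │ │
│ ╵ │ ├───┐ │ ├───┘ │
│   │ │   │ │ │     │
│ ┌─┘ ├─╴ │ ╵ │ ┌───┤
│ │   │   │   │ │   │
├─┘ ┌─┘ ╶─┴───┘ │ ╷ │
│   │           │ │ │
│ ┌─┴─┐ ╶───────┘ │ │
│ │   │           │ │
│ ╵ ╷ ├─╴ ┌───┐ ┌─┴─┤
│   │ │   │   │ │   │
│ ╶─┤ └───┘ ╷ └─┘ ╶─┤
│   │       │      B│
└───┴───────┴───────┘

Counting internal wall segments:
Total internal walls: 81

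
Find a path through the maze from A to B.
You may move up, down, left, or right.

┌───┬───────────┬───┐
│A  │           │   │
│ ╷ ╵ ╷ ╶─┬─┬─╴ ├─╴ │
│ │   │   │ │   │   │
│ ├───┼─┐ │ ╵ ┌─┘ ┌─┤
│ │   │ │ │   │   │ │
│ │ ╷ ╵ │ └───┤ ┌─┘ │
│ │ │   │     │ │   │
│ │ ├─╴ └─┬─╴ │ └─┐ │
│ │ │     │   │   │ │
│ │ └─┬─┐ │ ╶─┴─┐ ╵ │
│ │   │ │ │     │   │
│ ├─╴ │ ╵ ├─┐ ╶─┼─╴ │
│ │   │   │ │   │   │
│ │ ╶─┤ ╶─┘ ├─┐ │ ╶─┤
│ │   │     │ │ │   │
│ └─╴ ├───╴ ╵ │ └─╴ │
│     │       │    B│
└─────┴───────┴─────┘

Finding the shortest path through the maze:
Path length: 21 steps
Directions: right → down → right → up → right → down → right → down → down → right → right → down → left → down → right → down → right → down → down → right → right

Solution:

┌───┬───────────┬───┐
│A ↓│↱ ↓        │   │
│ ╷ ╵ ╷ ╶─┬─┬─╴ ├─╴ │
│ │↳ ↑│↳ ↓│ │   │   │
│ ├───┼─┐ │ ╵ ┌─┘ ┌─┤
│ │   │ │↓│   │   │ │
│ │ ╷ ╵ │ └───┤ ┌─┘ │
│ │ │   │↳ → ↓│ │   │
│ │ ├─╴ └─┬─╴ │ └─┐ │
│ │ │     │↓ ↲│   │ │
│ │ └─┬─┐ │ ╶─┴─┐ ╵ │
│ │   │ │ │↳ ↓  │   │
│ ├─╴ │ ╵ ├─┐ ╶─┼─╴ │
│ │   │   │ │↳ ↓│   │
│ │ ╶─┤ ╶─┘ ├─┐ │ ╶─┤
│ │   │     │ │↓│   │
│ └─╴ ├───╴ ╵ │ └─╴ │
│     │       │↳ → B│
└─────┴───────┴─────┘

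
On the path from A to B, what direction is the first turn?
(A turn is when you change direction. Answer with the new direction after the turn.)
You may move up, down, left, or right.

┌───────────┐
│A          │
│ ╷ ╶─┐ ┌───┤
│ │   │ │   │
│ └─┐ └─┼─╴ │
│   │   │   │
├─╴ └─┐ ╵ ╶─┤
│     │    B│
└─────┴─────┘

Directions: right, down, right, down, right, down, right, right
First turn direction: down

Solution:

┌───────────┐
│A ↓        │
│ ╷ ╶─┐ ┌───┤
│ │↳ ↓│ │   │
│ └─┐ └─┼─╴ │
│   │↳ ↓│   │
├─╴ └─┐ ╵ ╶─┤
│     │↳ → B│
└─────┴─────┘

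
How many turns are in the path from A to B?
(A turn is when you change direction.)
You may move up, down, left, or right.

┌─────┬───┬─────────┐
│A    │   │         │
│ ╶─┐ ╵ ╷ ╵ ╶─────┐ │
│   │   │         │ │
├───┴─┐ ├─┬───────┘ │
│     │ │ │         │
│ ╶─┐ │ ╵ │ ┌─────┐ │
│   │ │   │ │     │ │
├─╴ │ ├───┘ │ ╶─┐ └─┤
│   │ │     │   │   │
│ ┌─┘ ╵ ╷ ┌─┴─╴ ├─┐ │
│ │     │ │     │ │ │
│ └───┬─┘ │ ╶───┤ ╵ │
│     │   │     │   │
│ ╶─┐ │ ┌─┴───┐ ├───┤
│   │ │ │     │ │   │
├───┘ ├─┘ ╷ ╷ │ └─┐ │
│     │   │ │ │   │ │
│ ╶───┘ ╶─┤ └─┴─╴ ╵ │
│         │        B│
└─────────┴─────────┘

Directions: right, right, down, right, up, right, down, right, up, right, right, right, right, down, down, left, left, left, left, down, down, left, left, down, left, up, up, up, left, left, down, right, down, left, down, down, right, right, down, down, left, left, down, right, right, right, up, right, up, right, down, down, right, right, right, right
Number of turns: 32

Solution:

┌─────┬───┬─────────┐
│A → ↓│↱ ↓│↱ → → → ↓│
│ ╶─┐ ╵ ╷ ╵ ╶─────┐ │
│   │↳ ↑│↳ ↑      │↓│
├───┴─┐ ├─┬───────┘ │
│↓ ← ↰│ │ │↓ ← ← ← ↲│
│ ╶─┐ │ ╵ │ ┌─────┐ │
│↳ ↓│↑│   │↓│     │ │
├─╴ │ ├───┘ │ ╶─┐ └─┤
│↓ ↲│↑│↓ ← ↲│   │   │
│ ┌─┘ ╵ ╷ ┌─┴─╴ ├─┐ │
│↓│  ↑ ↲│ │     │ │ │
│ └───┬─┘ │ ╶───┤ ╵ │
│↳ → ↓│   │     │   │
│ ╶─┐ │ ┌─┴───┐ ├───┤
│   │↓│ │↱ ↓  │ │   │
├───┘ ├─┘ ╷ ╷ │ └─┐ │
│↓ ← ↲│↱ ↑│↓│ │   │ │
│ ╶───┘ ╶─┤ └─┴─╴ ╵ │
│↳ → → ↑  │↳ → → → B│
└─────────┴─────────┘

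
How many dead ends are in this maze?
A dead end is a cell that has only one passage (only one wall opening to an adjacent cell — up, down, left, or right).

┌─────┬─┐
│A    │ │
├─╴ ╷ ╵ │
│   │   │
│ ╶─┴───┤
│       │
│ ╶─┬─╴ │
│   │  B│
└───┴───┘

Checking each cell for number of passages:

Dead ends found at positions:
  (0, 0)
  (0, 3)
  (3, 1)
  (3, 2)
Total dead ends: 4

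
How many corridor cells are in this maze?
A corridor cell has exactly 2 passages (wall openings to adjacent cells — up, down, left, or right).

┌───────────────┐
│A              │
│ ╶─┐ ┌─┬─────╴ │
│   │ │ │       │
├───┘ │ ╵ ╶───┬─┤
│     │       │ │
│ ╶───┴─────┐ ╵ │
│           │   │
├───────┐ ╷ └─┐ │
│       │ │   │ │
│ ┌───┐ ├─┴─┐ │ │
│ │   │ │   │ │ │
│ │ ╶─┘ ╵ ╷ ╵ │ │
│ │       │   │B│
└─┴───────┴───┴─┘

Counting cells with exactly 2 passages:
Total corridor cells: 44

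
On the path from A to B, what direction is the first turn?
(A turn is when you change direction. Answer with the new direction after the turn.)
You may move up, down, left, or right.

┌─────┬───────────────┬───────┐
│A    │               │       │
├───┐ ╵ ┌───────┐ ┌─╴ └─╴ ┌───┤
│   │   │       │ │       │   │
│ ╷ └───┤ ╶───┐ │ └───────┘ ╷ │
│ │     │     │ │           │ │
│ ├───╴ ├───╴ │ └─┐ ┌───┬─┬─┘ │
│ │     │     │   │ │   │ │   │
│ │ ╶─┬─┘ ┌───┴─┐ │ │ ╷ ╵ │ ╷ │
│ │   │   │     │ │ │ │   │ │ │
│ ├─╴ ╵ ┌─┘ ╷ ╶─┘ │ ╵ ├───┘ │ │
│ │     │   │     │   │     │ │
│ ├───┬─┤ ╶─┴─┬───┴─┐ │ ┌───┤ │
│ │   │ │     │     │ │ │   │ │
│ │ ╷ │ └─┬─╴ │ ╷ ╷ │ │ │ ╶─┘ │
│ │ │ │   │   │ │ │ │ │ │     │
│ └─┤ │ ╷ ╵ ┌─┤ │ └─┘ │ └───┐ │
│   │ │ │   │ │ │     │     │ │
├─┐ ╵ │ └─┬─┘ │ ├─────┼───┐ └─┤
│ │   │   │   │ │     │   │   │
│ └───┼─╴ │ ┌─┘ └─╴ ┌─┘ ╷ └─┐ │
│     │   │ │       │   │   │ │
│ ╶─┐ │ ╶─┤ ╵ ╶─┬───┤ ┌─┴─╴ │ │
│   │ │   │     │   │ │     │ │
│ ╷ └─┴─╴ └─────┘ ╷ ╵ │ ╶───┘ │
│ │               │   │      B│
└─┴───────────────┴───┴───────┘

Directions: right, right, down, right, up, right, right, right, right, right, down, down, right, right, right, right, right, up, right, down, down, left, down, down, left, left, down, down, down, right, right, down, right, down, down, down
First turn direction: down

Solution:

┌─────┬───────────────┬───────┐
│A → ↓│↱ → → → → ↓    │       │
├───┐ ╵ ┌───────┐ ┌─╴ └─╴ ┌───┤
│   │↳ ↑│       │↓│       │↱ ↓│
│ ╷ └───┤ ╶───┐ │ └───────┘ ╷ │
│ │     │     │ │↳ → → → → ↑│↓│
│ ├───╴ ├───╴ │ └─┐ ┌───┬─┬─┘ │
│ │     │     │   │ │   │ │↓ ↲│
│ │ ╶─┬─┘ ┌───┴─┐ │ │ ╷ ╵ │ ╷ │
│ │   │   │     │ │ │ │   │↓│ │
│ ├─╴ ╵ ┌─┘ ╷ ╶─┘ │ ╵ ├───┘ │ │
│ │     │   │     │   │↓ ← ↲│ │
│ ├───┬─┤ ╶─┴─┬───┴─┐ │ ┌───┤ │
│ │   │ │     │     │ │↓│   │ │
│ │ ╷ │ └─┬─╴ │ ╷ ╷ │ │ │ ╶─┘ │
│ │ │ │   │   │ │ │ │ │↓│     │
│ └─┤ │ ╷ ╵ ┌─┤ │ └─┘ │ └───┐ │
│   │ │ │   │ │ │     │↳ → ↓│ │
├─┐ ╵ │ └─┬─┘ │ ├─────┼───┐ └─┤
│ │   │   │   │ │     │   │↳ ↓│
│ └───┼─╴ │ ┌─┘ └─╴ ┌─┘ ╷ └─┐ │
│     │   │ │       │   │   │↓│
│ ╶─┐ │ ╶─┤ ╵ ╶─┬───┤ ┌─┴─╴ │ │
│   │ │   │     │   │ │     │↓│
│ ╷ └─┴─╴ └─────┘ ╷ ╵ │ ╶───┘ │
│ │               │   │      B│
└─┴───────────────┴───┴───────┘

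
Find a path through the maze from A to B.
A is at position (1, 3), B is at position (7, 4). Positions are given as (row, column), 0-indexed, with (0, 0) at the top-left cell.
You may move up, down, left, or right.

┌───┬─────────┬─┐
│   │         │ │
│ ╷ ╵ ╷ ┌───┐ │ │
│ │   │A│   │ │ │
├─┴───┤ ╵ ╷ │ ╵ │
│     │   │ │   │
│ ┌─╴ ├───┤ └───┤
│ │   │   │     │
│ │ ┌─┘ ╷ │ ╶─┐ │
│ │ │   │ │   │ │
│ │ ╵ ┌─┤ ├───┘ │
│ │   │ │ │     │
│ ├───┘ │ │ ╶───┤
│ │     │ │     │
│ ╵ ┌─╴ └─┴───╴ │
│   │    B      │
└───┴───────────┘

Finding the shortest path from (1, 3) to (7, 4):
Path length: 19 steps
Directions: down → right → up → right → down → down → right → right → down → down → left → left → down → right → right → down → left → left → left

Solution:

┌───┬─────────┬─┐
│   │         │ │
│ ╷ ╵ ╷ ┌───┐ │ │
│ │   │A│↱ ↓│ │ │
├─┴───┤ ╵ ╷ │ ╵ │
│     │↳ ↑│↓│   │
│ ┌─╴ ├───┤ └───┤
│ │   │   │↳ → ↓│
│ │ ┌─┘ ╷ │ ╶─┐ │
│ │ │   │ │   │↓│
│ │ ╵ ┌─┤ ├───┘ │
│ │   │ │ │↓ ← ↲│
│ ├───┘ │ │ ╶───┤
│ │     │ │↳ → ↓│
│ ╵ ┌─╴ └─┴───╴ │
│   │    B ← ← ↲│
└───┴───────────┘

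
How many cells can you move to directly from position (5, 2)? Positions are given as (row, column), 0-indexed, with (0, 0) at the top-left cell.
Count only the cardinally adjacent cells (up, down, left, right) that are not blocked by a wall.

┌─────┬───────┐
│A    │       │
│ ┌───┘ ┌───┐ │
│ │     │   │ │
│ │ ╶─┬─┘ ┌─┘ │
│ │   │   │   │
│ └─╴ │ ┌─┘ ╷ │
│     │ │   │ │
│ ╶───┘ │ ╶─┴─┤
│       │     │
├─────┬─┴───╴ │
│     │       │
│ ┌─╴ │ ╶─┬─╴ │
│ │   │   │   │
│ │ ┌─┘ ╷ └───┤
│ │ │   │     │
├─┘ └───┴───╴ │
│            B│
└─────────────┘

Checking passable neighbors of (5, 2):
Neighbors: (6, 2), (5, 1)
Count: 2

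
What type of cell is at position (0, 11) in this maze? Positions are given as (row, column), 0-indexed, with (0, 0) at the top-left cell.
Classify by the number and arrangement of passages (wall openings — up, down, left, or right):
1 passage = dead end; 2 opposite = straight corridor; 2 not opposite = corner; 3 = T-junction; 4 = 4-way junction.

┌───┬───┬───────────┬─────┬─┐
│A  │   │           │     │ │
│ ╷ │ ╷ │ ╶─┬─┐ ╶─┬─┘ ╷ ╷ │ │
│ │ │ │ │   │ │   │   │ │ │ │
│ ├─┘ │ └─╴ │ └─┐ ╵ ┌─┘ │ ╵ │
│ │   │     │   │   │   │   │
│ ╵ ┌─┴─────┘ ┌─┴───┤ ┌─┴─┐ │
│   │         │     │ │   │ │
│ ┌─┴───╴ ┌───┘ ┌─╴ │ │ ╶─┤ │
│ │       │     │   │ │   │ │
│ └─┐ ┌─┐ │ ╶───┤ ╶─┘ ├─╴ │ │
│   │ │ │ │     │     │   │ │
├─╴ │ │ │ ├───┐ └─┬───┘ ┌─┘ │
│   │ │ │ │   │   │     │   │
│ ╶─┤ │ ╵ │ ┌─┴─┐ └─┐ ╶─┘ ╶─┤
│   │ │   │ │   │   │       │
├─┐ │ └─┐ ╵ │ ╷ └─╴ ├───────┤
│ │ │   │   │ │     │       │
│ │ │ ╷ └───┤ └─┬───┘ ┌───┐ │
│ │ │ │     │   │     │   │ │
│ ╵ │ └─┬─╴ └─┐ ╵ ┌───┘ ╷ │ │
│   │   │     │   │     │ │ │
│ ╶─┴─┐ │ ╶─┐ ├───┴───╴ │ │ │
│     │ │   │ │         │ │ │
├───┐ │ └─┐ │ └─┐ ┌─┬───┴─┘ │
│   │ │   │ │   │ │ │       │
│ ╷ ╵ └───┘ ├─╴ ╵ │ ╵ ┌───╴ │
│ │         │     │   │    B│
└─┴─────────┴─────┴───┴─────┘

Checking cell at (0, 11):
Number of passages: 3
Cell type: T-junction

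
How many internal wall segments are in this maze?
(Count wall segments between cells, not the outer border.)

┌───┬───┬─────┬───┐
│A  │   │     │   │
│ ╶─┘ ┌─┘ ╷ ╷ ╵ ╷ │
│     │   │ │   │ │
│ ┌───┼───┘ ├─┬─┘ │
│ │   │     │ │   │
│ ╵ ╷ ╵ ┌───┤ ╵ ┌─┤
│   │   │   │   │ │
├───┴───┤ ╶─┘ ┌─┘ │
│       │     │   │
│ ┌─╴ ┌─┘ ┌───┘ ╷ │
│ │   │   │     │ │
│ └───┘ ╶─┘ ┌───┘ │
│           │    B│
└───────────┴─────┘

Counting internal wall segments:
Total internal walls: 48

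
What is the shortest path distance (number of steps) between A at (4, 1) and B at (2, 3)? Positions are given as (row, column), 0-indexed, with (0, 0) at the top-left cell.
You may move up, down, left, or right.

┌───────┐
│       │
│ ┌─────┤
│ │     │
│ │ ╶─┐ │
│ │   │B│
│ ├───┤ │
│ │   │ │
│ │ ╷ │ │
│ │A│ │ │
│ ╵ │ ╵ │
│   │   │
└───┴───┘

Finding path from (4, 1) to (2, 3):
Path: (4,1) → (3,1) → (3,2) → (4,2) → (5,2) → (5,3) → (4,3) → (3,3) → (2,3)
Distance: 8 steps

Solution:

┌───────┐
│       │
│ ┌─────┤
│ │     │
│ │ ╶─┐ │
│ │   │B│
│ ├───┤ │
│ │↱ ↓│↑│
│ │ ╷ │ │
│ │A│↓│↑│
│ ╵ │ ╵ │
│   │↳ ↑│
└───┴───┘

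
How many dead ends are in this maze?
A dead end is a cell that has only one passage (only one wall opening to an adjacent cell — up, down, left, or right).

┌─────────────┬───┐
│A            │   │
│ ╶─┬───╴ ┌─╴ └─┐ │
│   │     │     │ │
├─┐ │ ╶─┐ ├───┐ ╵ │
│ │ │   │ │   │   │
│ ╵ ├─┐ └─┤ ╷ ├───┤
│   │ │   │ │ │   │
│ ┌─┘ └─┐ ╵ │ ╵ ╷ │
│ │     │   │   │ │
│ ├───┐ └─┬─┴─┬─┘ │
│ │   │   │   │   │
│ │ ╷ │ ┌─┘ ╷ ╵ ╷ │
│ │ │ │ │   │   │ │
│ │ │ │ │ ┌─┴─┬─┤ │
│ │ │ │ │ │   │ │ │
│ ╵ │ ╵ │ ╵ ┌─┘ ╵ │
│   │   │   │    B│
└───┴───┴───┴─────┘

Checking each cell for number of passages:

Dead ends found at positions:
  (0, 7)
  (1, 5)
  (2, 0)
  (2, 4)
  (3, 2)
  (4, 1)
  (5, 4)
  (7, 6)
  (7, 7)
  (8, 6)
Total dead ends: 10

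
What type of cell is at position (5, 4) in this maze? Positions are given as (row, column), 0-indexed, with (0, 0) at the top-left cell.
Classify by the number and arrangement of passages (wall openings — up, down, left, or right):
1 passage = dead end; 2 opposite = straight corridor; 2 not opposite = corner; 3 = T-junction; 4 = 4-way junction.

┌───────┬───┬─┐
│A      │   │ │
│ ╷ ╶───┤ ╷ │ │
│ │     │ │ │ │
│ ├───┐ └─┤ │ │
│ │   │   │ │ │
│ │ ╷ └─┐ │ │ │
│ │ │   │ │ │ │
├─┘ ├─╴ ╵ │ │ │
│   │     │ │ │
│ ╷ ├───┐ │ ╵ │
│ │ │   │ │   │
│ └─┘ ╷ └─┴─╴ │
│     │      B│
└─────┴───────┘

Checking cell at (5, 4):
Number of passages: 1
Cell type: dead end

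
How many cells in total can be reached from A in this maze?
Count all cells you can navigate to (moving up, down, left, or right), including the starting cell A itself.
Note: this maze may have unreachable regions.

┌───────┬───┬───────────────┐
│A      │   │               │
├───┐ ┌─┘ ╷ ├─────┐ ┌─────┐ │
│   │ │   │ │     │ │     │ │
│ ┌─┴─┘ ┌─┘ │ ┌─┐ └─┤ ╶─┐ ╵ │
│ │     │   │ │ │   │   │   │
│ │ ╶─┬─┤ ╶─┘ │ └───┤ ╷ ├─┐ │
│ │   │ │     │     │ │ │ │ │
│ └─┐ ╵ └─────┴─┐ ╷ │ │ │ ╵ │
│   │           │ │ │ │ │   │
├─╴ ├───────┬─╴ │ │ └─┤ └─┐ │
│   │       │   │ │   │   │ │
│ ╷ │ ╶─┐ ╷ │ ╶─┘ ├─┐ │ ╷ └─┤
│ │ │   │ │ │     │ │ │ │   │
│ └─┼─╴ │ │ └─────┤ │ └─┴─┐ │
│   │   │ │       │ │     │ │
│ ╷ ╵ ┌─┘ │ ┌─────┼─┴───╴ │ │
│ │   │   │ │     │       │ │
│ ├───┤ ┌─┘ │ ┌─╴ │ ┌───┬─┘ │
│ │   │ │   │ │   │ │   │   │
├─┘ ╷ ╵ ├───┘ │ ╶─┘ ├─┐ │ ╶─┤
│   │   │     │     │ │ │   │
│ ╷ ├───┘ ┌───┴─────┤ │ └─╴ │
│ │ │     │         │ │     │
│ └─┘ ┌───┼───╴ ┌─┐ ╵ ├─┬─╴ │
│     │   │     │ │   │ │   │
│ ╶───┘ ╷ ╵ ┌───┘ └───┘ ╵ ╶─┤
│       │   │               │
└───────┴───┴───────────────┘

Using BFS/flood-fill to find all reachable cells from A:
Maze size: 14 × 14 = 196 total cells
191 cell(s) are walled off and cannot be reached from A.
Reachable cells: 5

Reachable region (· marks reachable cells):

┌───────┬───┬───────────────┐
│A · · ·│   │               │
├───┐ ┌─┘ ╷ ├─────┐ ┌─────┐ │
│   │·│   │ │     │ │     │ │
│ ┌─┴─┘ ┌─┘ │ ┌─┐ └─┤ ╶─┐ ╵ │
│ │     │   │ │ │   │   │   │
│ │ ╶─┬─┤ ╶─┘ │ └───┤ ╷ ├─┐ │
│ │   │ │     │     │ │ │ │ │
│ └─┐ ╵ └─────┴─┐ ╷ │ │ │ ╵ │
│   │           │ │ │ │ │   │
├─╴ ├───────┬─╴ │ │ └─┤ └─┐ │
│   │       │   │ │   │   │ │
│ ╷ │ ╶─┐ ╷ │ ╶─┘ ├─┐ │ ╷ └─┤
│ │ │   │ │ │     │ │ │ │   │
│ └─┼─╴ │ │ └─────┤ │ └─┴─┐ │
│   │   │ │       │ │     │ │
│ ╷ ╵ ┌─┘ │ ┌─────┼─┴───╴ │ │
│ │   │   │ │     │       │ │
│ ├───┤ ┌─┘ │ ┌─╴ │ ┌───┬─┘ │
│ │   │ │   │ │   │ │   │   │
├─┘ ╷ ╵ ├───┘ │ ╶─┘ ├─┐ │ ╶─┤
│   │   │     │     │ │ │   │
│ ╷ ├───┘ ┌───┴─────┤ │ └─╴ │
│ │ │     │         │ │     │
│ └─┘ ┌───┼───╴ ┌─┐ ╵ ├─┬─╴ │
│     │   │     │ │   │ │   │
│ ╶───┘ ╷ ╵ ┌───┘ └───┘ ╵ ╶─┤
│       │   │               │
└───────┴───┴───────────────┘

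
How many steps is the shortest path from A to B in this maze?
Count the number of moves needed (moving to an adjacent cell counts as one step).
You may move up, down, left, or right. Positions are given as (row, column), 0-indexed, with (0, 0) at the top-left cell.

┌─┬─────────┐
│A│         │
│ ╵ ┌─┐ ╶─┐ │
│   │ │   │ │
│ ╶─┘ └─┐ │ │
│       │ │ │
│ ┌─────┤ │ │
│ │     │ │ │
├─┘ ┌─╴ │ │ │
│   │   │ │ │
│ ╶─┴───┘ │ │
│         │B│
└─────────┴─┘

Using BFS to find shortest path:
Start: (0, 0), End: (5, 5)
Path found:
(0,0) → (1,0) → (1,1) → (0,1) → (0,2) → (0,3) → (0,4) → (0,5) → (1,5) → (2,5) → (3,5) → (4,5) → (5,5)
Number of steps: 12

Solution:

┌─┬─────────┐
│A│↱ → → → ↓│
│ ╵ ┌─┐ ╶─┐ │
│↳ ↑│ │   │↓│
│ ╶─┘ └─┐ │ │
│       │ │↓│
│ ┌─────┤ │ │
│ │     │ │↓│
├─┘ ┌─╴ │ │ │
│   │   │ │↓│
│ ╶─┴───┘ │ │
│         │B│
└─────────┴─┘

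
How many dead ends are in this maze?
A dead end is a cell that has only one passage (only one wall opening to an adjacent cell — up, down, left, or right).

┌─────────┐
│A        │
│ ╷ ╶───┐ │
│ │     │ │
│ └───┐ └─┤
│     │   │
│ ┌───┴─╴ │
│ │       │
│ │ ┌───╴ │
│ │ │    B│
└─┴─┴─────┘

Checking each cell for number of passages:

Dead ends found at positions:
  (1, 4)
  (2, 2)
  (4, 0)
  (4, 1)
  (4, 2)
Total dead ends: 5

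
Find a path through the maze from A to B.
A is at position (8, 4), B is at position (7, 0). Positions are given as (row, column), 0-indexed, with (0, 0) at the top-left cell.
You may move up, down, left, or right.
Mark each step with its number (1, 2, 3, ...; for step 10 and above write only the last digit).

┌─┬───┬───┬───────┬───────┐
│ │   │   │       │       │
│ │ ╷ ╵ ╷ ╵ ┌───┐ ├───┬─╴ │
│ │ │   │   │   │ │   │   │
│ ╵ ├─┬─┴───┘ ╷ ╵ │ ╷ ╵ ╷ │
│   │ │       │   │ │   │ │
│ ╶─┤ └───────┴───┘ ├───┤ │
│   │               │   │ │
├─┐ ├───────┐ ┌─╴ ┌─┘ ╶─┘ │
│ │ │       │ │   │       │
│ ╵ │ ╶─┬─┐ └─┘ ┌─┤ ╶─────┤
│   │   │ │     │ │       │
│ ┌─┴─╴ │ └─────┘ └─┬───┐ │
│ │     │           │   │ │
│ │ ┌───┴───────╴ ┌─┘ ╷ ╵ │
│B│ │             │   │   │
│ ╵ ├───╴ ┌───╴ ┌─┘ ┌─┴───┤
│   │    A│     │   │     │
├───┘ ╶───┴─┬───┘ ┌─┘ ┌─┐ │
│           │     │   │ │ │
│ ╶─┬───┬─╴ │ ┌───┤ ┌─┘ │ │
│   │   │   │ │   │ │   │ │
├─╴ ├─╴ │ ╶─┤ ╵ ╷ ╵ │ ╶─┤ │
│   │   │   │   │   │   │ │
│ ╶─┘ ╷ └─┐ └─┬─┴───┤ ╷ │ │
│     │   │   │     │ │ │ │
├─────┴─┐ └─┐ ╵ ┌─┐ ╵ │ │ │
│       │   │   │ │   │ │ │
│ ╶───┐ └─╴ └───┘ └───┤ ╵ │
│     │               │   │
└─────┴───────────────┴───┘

Finding the shortest path from (8, 4) to (7, 0):
Path length: 93 steps
Directions: left → left → down → right → right → right → down → left → down → right → down → right → down → right → up → right → right → down → right → up → up → right → down → down → down → right → up → up → up → up → up → up → left → left → down → left → down → down → left → up → left → down → left → up → up → right → right → up → right → up → right → up → right → down → right → up → up → left → left → left → up → right → right → right → up → up → up → left → down → left → up → left → down → down → left → down → left → down → left → left → up → left → left → left → down → right → down → left → left → down → down → left → up

Solution:

┌─┬───┬───┬───────┬───────┐
│ │   │   │       │       │
│ │ ╷ ╵ ╷ ╵ ┌───┐ ├───┬─╴ │
│ │ │   │   │   │ │2 1│8 7│
│ ╵ ├─┬─┴───┘ ╷ ╵ │ ╷ ╵ ╷ │
│   │ │       │   │3│0 9│6│
│ ╶─┤ └───────┴───┘ ├───┤ │
│   │            5 4│   │5│
├─┐ ├───────┐ ┌─╴ ┌─┘ ╶─┘ │
│ │ │4 3 2 1│ │7 6│1 2 3 4│
│ ╵ │ ╶─┬─┐ └─┘ ┌─┤ ╶─────┤
│   │5 6│ │0 9 8│ │0 9 8 7│
│ ┌─┴─╴ │ └─────┘ └─┬───┐ │
│ │9 8 7│           │2 3│6│
│ │ ┌───┴───────╴ ┌─┘ ╷ ╵ │
│B│0│             │0 1│4 5│
│ ╵ ├───╴ ┌───╴ ┌─┘ ┌─┴───┤
│2 1│2 1 A│     │8 9│4 3 2│
├───┘ ╶───┴─┬───┘ ┌─┘ ┌─┐ │
│    3 4 5 6│5 6 7│6 5│ │1│
│ ╶─┬───┬─╴ │ ┌───┤ ┌─┘ │ │
│   │   │8 7│4│1 0│7│   │0│
├─╴ ├─╴ │ ╶─┤ ╵ ╷ ╵ │ ╶─┤ │
│   │   │9 0│3 2│9 8│1 2│9│
│ ╶─┘ ╷ └─┐ └─┬─┴───┤ ╷ │ │
│     │   │1 2│5 6 7│0│3│8│
├─────┴─┐ └─┐ ╵ ┌─┐ ╵ │ │ │
│       │   │3 4│ │8 9│4│7│
│ ╶───┐ └─╴ └───┘ └───┤ ╵ │
│     │               │5 6│
└─────┴───────────────┴───┘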